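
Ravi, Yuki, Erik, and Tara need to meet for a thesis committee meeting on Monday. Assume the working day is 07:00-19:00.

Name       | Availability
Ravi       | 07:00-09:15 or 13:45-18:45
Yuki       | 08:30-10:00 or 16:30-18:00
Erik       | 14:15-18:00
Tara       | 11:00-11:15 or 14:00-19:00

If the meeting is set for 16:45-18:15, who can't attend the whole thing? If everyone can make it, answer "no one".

Erik, Yuki

Ravi: free for 16:45-18:15. Yuki: not fully free for 16:45-18:15. Erik: not fully free for 16:45-18:15. Tara: free for 16:45-18:15.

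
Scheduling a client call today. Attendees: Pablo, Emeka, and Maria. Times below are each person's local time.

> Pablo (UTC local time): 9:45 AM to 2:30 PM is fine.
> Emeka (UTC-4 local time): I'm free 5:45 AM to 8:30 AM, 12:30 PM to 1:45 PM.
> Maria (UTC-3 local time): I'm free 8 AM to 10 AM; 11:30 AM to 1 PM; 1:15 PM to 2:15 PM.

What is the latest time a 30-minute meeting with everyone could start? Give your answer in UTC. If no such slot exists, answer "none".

12:00

Pablo in UTC: 09:45-14:30.
Emeka in UTC: 09:45-12:30, 16:30-17:45 (add 4h to convert from UTC-4).
Maria in UTC: 11:00-13:00, 14:30-16:00, 16:15-17:15 (add 3h to convert from UTC-3).
Pablo ∩ Emeka: 09:45-12:30.
Pablo ∩ Emeka ∩ Maria: 11:00-12:30.
The last common window of at least 30 minutes is 11:00-12:30; a 30-minute meeting can start as late as 12:00 and still end by 12:30.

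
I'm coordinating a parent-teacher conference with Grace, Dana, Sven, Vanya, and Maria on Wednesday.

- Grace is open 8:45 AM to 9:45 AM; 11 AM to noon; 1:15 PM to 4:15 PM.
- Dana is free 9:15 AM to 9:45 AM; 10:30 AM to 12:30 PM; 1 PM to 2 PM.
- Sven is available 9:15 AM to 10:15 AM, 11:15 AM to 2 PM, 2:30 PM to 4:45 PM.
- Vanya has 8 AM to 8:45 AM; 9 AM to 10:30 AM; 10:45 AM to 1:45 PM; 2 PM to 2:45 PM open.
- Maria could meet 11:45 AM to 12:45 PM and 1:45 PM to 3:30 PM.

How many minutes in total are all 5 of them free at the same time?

Grace ∩ Dana: 09:15-09:45, 11:00-12:00, 13:15-14:00.
Grace ∩ Dana ∩ Sven: 09:15-09:45, 11:15-12:00, 13:15-14:00.
Grace ∩ Dana ∩ Sven ∩ Vanya: 09:15-09:45, 11:15-12:00, 13:15-13:45.
Grace ∩ Dana ∩ Sven ∩ Vanya ∩ Maria: 11:45-12:00.
That's a single block of 15 minutes.

15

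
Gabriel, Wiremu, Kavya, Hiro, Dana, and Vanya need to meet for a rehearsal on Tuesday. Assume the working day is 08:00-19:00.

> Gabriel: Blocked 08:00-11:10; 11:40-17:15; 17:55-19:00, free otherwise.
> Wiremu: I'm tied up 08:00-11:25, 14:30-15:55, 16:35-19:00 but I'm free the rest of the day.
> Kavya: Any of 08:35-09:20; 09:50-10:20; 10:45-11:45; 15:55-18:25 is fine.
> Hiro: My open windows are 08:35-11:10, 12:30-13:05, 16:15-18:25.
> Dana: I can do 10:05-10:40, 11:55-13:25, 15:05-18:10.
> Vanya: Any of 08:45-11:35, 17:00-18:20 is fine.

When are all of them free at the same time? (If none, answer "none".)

Gabriel free: 11:10-11:40, 17:15-17:55 (invert busy blocks within the working day).
Wiremu free: 11:25-14:30, 15:55-16:35 (invert busy blocks within the working day).
Kavya free: 08:35-09:20, 09:50-10:20, 10:45-11:45, 15:55-18:25.
Hiro free: 08:35-11:10, 12:30-13:05, 16:15-18:25.
Dana free: 10:05-10:40, 11:55-13:25, 15:05-18:10.
Vanya free: 08:45-11:35, 17:00-18:20.
Gabriel ∩ Wiremu: 11:25-11:40.
Gabriel ∩ Wiremu ∩ Kavya: 11:25-11:40.
Gabriel ∩ Wiremu ∩ Kavya ∩ Hiro: ∅.
Gabriel ∩ Wiremu ∩ Kavya ∩ Hiro ∩ Dana: ∅.
Gabriel ∩ Wiremu ∩ Kavya ∩ Hiro ∩ Dana ∩ Vanya: ∅.
There is no time when everyone is free.

none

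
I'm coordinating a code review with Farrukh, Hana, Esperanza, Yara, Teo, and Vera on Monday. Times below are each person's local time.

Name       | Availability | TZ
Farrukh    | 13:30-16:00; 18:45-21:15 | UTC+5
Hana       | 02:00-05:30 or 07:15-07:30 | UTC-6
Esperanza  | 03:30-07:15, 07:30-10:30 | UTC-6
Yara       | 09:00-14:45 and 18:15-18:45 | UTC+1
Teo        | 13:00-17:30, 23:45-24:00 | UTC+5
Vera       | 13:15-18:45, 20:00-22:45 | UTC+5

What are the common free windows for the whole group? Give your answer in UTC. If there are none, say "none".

Farrukh in UTC: 08:30-11:00, 13:45-16:15 (subtract 5h to convert from UTC+5).
Hana in UTC: 08:00-11:30, 13:15-13:30 (add 6h to convert from UTC-6).
Esperanza in UTC: 09:30-13:15, 13:30-16:30 (add 6h to convert from UTC-6).
Yara in UTC: 08:00-13:45, 17:15-17:45 (subtract 1h to convert from UTC+1).
Teo in UTC: 08:00-12:30, 18:45-19:00 (subtract 5h to convert from UTC+5).
Vera in UTC: 08:15-13:45, 15:00-17:45 (subtract 5h to convert from UTC+5).
Farrukh ∩ Hana: 08:30-11:00.
Farrukh ∩ Hana ∩ Esperanza: 09:30-11:00.
Farrukh ∩ Hana ∩ Esperanza ∩ Yara: 09:30-11:00.
Farrukh ∩ Hana ∩ Esperanza ∩ Yara ∩ Teo: 09:30-11:00.
Farrukh ∩ Hana ∩ Esperanza ∩ Yara ∩ Teo ∩ Vera: 09:30-11:00.

09:30-11:00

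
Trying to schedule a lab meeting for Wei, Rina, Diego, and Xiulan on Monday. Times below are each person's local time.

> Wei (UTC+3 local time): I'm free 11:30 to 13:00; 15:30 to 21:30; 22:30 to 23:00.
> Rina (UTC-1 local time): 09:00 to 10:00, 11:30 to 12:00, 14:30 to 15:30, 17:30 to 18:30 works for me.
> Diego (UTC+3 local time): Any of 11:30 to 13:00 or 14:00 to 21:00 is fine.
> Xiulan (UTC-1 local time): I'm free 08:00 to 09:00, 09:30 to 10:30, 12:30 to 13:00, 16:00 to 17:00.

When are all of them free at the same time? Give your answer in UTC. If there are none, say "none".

none

Wei in UTC: 08:30-10:00, 12:30-18:30, 19:30-20:00 (subtract 3h to convert from UTC+3).
Rina in UTC: 10:00-11:00, 12:30-13:00, 15:30-16:30, 18:30-19:30 (add 1h to convert from UTC-1).
Diego in UTC: 08:30-10:00, 11:00-18:00 (subtract 3h to convert from UTC+3).
Xiulan in UTC: 09:00-10:00, 10:30-11:30, 13:30-14:00, 17:00-18:00 (add 1h to convert from UTC-1).
Wei ∩ Rina: 12:30-13:00, 15:30-16:30.
Wei ∩ Rina ∩ Diego: 12:30-13:00, 15:30-16:30.
Wei ∩ Rina ∩ Diego ∩ Xiulan: ∅.
There is no time when everyone is free.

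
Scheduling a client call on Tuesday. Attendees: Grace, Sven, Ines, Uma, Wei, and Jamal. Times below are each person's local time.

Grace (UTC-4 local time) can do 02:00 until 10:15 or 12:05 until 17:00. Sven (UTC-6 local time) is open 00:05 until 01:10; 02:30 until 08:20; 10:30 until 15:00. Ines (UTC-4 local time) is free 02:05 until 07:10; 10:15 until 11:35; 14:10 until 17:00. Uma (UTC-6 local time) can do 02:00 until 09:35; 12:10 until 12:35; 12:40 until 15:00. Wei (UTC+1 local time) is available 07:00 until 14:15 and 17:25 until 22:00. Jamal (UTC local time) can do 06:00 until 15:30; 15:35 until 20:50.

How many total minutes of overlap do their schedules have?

315

Grace in UTC: 06:00-14:15, 16:05-21:00 (add 4h to convert from UTC-4).
Sven in UTC: 06:05-07:10, 08:30-14:20, 16:30-21:00 (add 6h to convert from UTC-6).
Ines in UTC: 06:05-11:10, 14:15-15:35, 18:10-21:00 (add 4h to convert from UTC-4).
Uma in UTC: 08:00-15:35, 18:10-18:35, 18:40-21:00 (add 6h to convert from UTC-6).
Wei in UTC: 06:00-13:15, 16:25-21:00 (subtract 1h to convert from UTC+1).
Jamal in UTC: 06:00-15:30, 15:35-20:50.
Grace ∩ Sven: 06:05-07:10, 08:30-14:15, 16:30-21:00.
Grace ∩ Sven ∩ Ines: 06:05-07:10, 08:30-11:10, 18:10-21:00.
Grace ∩ Sven ∩ Ines ∩ Uma: 08:30-11:10, 18:10-18:35, 18:40-21:00.
Grace ∩ Sven ∩ Ines ∩ Uma ∩ Wei: 08:30-11:10, 18:10-18:35, 18:40-21:00.
Grace ∩ Sven ∩ Ines ∩ Uma ∩ Wei ∩ Jamal: 08:30-11:10, 18:10-18:35, 18:40-20:50.
So the common availability across everyone is 08:30-11:10, 18:10-18:35, 18:40-20:50.
Summing the common windows: 160 + 25 + 130 = 315 minutes.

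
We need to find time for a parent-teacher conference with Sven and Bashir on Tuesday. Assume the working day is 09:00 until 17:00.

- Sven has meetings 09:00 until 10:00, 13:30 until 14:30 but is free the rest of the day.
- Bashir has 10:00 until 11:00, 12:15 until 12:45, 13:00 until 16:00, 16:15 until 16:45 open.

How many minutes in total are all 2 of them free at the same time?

Sven free: 10:00-13:30, 14:30-17:00 (invert busy blocks within the working day).
Bashir free: 10:00-11:00, 12:15-12:45, 13:00-16:00, 16:15-16:45.
Sven ∩ Bashir: 10:00-11:00, 12:15-12:45, 13:00-13:30, 14:30-16:00, 16:15-16:45.
Those are the intersection windows.
Summing the common windows: 60 + 30 + 30 + 90 + 30 = 240 minutes.

240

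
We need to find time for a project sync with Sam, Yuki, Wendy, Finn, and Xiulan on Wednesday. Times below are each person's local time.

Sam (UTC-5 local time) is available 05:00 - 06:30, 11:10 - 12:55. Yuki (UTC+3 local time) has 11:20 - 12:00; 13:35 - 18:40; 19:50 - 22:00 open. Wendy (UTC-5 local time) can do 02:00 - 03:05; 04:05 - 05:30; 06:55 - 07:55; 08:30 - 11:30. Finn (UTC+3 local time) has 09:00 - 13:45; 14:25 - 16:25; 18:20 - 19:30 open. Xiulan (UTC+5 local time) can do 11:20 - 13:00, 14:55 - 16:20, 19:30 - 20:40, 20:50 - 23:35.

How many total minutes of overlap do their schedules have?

Sam in UTC: 10:00-11:30, 16:10-17:55 (add 5h to convert from UTC-5).
Yuki in UTC: 08:20-09:00, 10:35-15:40, 16:50-19:00 (subtract 3h to convert from UTC+3).
Wendy in UTC: 07:00-08:05, 09:05-10:30, 11:55-12:55, 13:30-16:30 (add 5h to convert from UTC-5).
Finn in UTC: 06:00-10:45, 11:25-13:25, 15:20-16:30 (subtract 3h to convert from UTC+3).
Xiulan in UTC: 06:20-08:00, 09:55-11:20, 14:30-15:40, 15:50-18:35 (subtract 5h to convert from UTC+5).
Sam ∩ Yuki: 10:35-11:30, 16:50-17:55.
Sam ∩ Yuki ∩ Wendy: ∅.
Sam ∩ Yuki ∩ Wendy ∩ Finn: ∅.
Sam ∩ Yuki ∩ Wendy ∩ Finn ∩ Xiulan: ∅.
There is no time when everyone is free.
There is no common window, so the total is 0 minutes.

0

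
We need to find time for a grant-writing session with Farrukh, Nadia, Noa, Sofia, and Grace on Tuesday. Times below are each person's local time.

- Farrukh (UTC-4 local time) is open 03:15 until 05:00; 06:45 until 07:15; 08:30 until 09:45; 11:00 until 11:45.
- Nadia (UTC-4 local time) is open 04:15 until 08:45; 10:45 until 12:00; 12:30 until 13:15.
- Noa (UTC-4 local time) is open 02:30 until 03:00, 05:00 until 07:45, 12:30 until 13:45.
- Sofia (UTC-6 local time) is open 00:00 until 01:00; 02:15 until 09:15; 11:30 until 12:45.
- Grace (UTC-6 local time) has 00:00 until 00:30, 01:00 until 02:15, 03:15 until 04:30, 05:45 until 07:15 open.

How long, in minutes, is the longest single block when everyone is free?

0

Farrukh in UTC: 07:15-09:00, 10:45-11:15, 12:30-13:45, 15:00-15:45 (add 4h to convert from UTC-4).
Nadia in UTC: 08:15-12:45, 14:45-16:00, 16:30-17:15 (add 4h to convert from UTC-4).
Noa in UTC: 06:30-07:00, 09:00-11:45, 16:30-17:45 (add 4h to convert from UTC-4).
Sofia in UTC: 06:00-07:00, 08:15-15:15, 17:30-18:45 (add 6h to convert from UTC-6).
Grace in UTC: 06:00-06:30, 07:00-08:15, 09:15-10:30, 11:45-13:15 (add 6h to convert from UTC-6).
Farrukh ∩ Nadia: 08:15-09:00, 10:45-11:15, 12:30-12:45, 15:00-15:45.
Farrukh ∩ Nadia ∩ Noa: 10:45-11:15.
Farrukh ∩ Nadia ∩ Noa ∩ Sofia: 10:45-11:15.
Farrukh ∩ Nadia ∩ Noa ∩ Sofia ∩ Grace: ∅.
There is no time when everyone is free.
No common window exists, so the longest block is 0 minutes.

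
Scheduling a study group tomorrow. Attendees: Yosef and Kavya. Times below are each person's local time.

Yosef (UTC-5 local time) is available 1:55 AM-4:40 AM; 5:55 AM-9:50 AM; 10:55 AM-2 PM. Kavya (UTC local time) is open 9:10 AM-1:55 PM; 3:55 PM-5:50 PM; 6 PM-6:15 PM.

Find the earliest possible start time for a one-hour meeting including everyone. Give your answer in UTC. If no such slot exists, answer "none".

10:55

Yosef in UTC: 06:55-09:40, 10:55-14:50, 15:55-19:00 (add 5h to convert from UTC-5).
Kavya in UTC: 09:10-13:55, 15:55-17:50, 18:00-18:15.
Yosef ∩ Kavya: 09:10-09:40, 10:55-13:55, 15:55-17:50, 18:00-18:15.
The first common window of at least 60 minutes is 10:55-13:55, so the earliest start is 10:55.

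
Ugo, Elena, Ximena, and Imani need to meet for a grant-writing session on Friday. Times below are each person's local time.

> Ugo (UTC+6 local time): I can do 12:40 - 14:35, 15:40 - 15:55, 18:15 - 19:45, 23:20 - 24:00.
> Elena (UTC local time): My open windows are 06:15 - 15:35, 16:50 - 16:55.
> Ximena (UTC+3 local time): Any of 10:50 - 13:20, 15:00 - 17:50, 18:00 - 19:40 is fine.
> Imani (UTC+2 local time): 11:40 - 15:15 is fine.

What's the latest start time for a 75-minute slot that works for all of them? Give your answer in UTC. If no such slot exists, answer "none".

Ugo in UTC: 06:40-08:35, 09:40-09:55, 12:15-13:45, 17:20-18:00 (subtract 6h to convert from UTC+6).
Elena in UTC: 06:15-15:35, 16:50-16:55.
Ximena in UTC: 07:50-10:20, 12:00-14:50, 15:00-16:40 (subtract 3h to convert from UTC+3).
Imani in UTC: 09:40-13:15 (subtract 2h to convert from UTC+2).
Ugo ∩ Elena: 06:40-08:35, 09:40-09:55, 12:15-13:45.
Ugo ∩ Elena ∩ Ximena: 07:50-08:35, 09:40-09:55, 12:15-13:45.
Ugo ∩ Elena ∩ Ximena ∩ Imani: 09:40-09:55, 12:15-13:15.
No common window is at least 75 minutes long.

none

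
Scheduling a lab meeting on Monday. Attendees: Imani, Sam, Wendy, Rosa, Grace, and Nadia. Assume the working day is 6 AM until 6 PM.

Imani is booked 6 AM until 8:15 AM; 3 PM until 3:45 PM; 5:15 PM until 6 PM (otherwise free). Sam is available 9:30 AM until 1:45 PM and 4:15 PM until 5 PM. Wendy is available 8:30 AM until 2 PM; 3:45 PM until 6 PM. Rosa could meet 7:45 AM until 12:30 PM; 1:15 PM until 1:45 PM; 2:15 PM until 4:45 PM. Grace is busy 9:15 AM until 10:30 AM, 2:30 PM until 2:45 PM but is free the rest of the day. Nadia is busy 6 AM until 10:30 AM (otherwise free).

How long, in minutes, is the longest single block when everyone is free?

120

Imani free: 08:15-15:00, 15:45-17:15 (invert busy blocks within the working day).
Sam free: 09:30-13:45, 16:15-17:00.
Wendy free: 08:30-14:00, 15:45-18:00.
Rosa free: 07:45-12:30, 13:15-13:45, 14:15-16:45.
Grace free: 06:00-09:15, 10:30-14:30, 14:45-18:00 (invert busy blocks within the working day).
Nadia free: 10:30-18:00 (invert busy blocks within the working day).
Imani ∩ Sam: 09:30-13:45, 16:15-17:00.
Imani ∩ Sam ∩ Wendy: 09:30-13:45, 16:15-17:00.
Imani ∩ Sam ∩ Wendy ∩ Rosa: 09:30-12:30, 13:15-13:45, 16:15-16:45.
Imani ∩ Sam ∩ Wendy ∩ Rosa ∩ Grace: 10:30-12:30, 13:15-13:45, 16:15-16:45.
Imani ∩ Sam ∩ Wendy ∩ Rosa ∩ Grace ∩ Nadia: 10:30-12:30, 13:15-13:45, 16:15-16:45.
So the common availability across everyone is 10:30-12:30, 13:15-13:45, 16:15-16:45.
The longest is 10:30-12:30 at 120 minutes.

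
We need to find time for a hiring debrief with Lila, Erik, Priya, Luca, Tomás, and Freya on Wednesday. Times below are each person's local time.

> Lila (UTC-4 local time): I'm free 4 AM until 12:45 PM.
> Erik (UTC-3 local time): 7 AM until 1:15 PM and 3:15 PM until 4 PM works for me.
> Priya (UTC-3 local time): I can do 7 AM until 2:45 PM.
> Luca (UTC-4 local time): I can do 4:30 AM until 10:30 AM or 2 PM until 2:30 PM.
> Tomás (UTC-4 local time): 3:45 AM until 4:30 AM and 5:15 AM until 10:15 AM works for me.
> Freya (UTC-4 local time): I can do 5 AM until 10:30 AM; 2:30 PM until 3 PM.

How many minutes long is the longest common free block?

Lila in UTC: 08:00-16:45 (add 4h to convert from UTC-4).
Erik in UTC: 10:00-16:15, 18:15-19:00 (add 3h to convert from UTC-3).
Priya in UTC: 10:00-17:45 (add 3h to convert from UTC-3).
Luca in UTC: 08:30-14:30, 18:00-18:30 (add 4h to convert from UTC-4).
Tomás in UTC: 07:45-08:30, 09:15-14:15 (add 4h to convert from UTC-4).
Freya in UTC: 09:00-14:30, 18:30-19:00 (add 4h to convert from UTC-4).
Lila ∩ Erik: 10:00-16:15.
Lila ∩ Erik ∩ Priya: 10:00-16:15.
Lila ∩ Erik ∩ Priya ∩ Luca: 10:00-14:30.
Lila ∩ Erik ∩ Priya ∩ Luca ∩ Tomás: 10:00-14:15.
Lila ∩ Erik ∩ Priya ∩ Luca ∩ Tomás ∩ Freya: 10:00-14:15.
The longest is 10:00-14:15 at 255 minutes.

255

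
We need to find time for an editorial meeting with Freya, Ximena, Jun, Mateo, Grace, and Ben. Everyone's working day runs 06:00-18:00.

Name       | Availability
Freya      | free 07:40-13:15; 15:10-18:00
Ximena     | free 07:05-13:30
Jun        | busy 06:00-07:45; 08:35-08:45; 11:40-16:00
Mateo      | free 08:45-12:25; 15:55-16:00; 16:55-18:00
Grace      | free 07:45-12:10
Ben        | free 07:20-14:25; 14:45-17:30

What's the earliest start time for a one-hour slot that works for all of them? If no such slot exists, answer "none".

08:45

Freya free: 07:40-13:15, 15:10-18:00.
Ximena free: 07:05-13:30.
Jun free: 07:45-08:35, 08:45-11:40, 16:00-18:00 (invert busy blocks within the working day).
Mateo free: 08:45-12:25, 15:55-16:00, 16:55-18:00.
Grace free: 07:45-12:10.
Ben free: 07:20-14:25, 14:45-17:30.
Freya ∩ Ximena: 07:40-13:15.
Freya ∩ Ximena ∩ Jun: 07:45-08:35, 08:45-11:40.
Freya ∩ Ximena ∩ Jun ∩ Mateo: 08:45-11:40.
Freya ∩ Ximena ∩ Jun ∩ Mateo ∩ Grace: 08:45-11:40.
Freya ∩ Ximena ∩ Jun ∩ Mateo ∩ Grace ∩ Ben: 08:45-11:40.
The first common window of at least 60 minutes is 08:45-11:40, so the earliest start is 08:45.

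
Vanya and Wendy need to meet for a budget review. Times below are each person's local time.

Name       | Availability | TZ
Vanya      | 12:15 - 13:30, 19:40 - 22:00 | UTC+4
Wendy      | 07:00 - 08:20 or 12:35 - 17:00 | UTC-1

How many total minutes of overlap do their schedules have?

Vanya in UTC: 08:15-09:30, 15:40-18:00 (subtract 4h to convert from UTC+4).
Wendy in UTC: 08:00-09:20, 13:35-18:00 (add 1h to convert from UTC-1).
Vanya ∩ Wendy: 08:15-09:20, 15:40-18:00.
Summing the common windows: 65 + 140 = 205 minutes.

205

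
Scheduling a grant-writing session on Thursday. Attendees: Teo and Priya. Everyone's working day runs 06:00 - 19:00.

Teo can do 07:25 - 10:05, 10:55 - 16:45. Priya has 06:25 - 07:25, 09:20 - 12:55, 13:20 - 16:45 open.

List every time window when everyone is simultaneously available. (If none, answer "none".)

09:20-10:05, 10:55-12:55, 13:20-16:45

Teo ∩ Priya: 09:20-10:05, 10:55-12:55, 13:20-16:45.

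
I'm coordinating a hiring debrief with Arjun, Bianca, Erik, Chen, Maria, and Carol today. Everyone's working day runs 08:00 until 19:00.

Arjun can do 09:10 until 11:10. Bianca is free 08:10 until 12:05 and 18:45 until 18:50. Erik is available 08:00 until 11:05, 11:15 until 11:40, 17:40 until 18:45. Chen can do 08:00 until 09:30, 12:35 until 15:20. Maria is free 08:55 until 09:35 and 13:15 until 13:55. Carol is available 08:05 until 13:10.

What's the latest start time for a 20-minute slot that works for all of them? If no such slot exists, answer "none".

09:10

Arjun ∩ Bianca: 09:10-11:10.
Arjun ∩ Bianca ∩ Erik: 09:10-11:05.
Arjun ∩ Bianca ∩ Erik ∩ Chen: 09:10-09:30.
Arjun ∩ Bianca ∩ Erik ∩ Chen ∩ Maria: 09:10-09:30.
Arjun ∩ Bianca ∩ Erik ∩ Chen ∩ Maria ∩ Carol: 09:10-09:30.
Those are the intersection windows.
The last common window of at least 20 minutes is 09:10-09:30; a 20-minute meeting can start as late as 09:10 and still end by 09:30.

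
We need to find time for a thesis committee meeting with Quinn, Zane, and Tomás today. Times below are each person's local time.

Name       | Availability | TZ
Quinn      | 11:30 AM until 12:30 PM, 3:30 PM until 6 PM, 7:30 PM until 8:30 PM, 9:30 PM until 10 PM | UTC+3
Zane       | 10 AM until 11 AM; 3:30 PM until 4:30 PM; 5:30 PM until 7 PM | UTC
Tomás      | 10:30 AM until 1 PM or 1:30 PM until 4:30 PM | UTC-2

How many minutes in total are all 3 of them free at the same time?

Quinn in UTC: 08:30-09:30, 12:30-15:00, 16:30-17:30, 18:30-19:00 (subtract 3h to convert from UTC+3).
Zane in UTC: 10:00-11:00, 15:30-16:30, 17:30-19:00.
Tomás in UTC: 12:30-15:00, 15:30-18:30 (add 2h to convert from UTC-2).
Quinn ∩ Zane: 18:30-19:00.
Quinn ∩ Zane ∩ Tomás: ∅.
There is no time when everyone is free.
There is no common window, so the total is 0 minutes.

0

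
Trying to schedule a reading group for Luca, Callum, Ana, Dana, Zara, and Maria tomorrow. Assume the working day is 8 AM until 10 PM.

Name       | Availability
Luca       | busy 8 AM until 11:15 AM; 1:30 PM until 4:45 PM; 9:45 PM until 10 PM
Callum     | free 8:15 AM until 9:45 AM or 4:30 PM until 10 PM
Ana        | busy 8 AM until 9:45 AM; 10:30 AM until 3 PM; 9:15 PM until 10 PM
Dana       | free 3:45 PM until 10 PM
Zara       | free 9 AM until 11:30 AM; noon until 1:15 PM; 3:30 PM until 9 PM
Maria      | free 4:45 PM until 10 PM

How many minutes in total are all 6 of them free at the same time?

Luca free: 11:15-13:30, 16:45-21:45 (invert busy blocks within the working day).
Callum free: 08:15-09:45, 16:30-22:00.
Ana free: 09:45-10:30, 15:00-21:15 (invert busy blocks within the working day).
Dana free: 15:45-22:00.
Zara free: 09:00-11:30, 12:00-13:15, 15:30-21:00.
Maria free: 16:45-22:00.
Luca ∩ Callum: 16:45-21:45.
Luca ∩ Callum ∩ Ana: 16:45-21:15.
Luca ∩ Callum ∩ Ana ∩ Dana: 16:45-21:15.
Luca ∩ Callum ∩ Ana ∩ Dana ∩ Zara: 16:45-21:00.
Luca ∩ Callum ∩ Ana ∩ Dana ∩ Zara ∩ Maria: 16:45-21:00.
That's a single block of 255 minutes.

255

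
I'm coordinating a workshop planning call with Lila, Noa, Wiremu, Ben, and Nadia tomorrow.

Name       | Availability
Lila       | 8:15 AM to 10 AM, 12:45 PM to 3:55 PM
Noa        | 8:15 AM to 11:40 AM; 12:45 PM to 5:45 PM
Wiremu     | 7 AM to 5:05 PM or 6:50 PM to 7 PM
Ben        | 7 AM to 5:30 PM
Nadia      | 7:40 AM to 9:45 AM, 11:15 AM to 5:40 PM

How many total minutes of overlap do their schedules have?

Lila ∩ Noa: 08:15-10:00, 12:45-15:55.
Lila ∩ Noa ∩ Wiremu: 08:15-10:00, 12:45-15:55.
Lila ∩ Noa ∩ Wiremu ∩ Ben: 08:15-10:00, 12:45-15:55.
Lila ∩ Noa ∩ Wiremu ∩ Ben ∩ Nadia: 08:15-09:45, 12:45-15:55.
Summing the common windows: 90 + 190 = 280 minutes.

280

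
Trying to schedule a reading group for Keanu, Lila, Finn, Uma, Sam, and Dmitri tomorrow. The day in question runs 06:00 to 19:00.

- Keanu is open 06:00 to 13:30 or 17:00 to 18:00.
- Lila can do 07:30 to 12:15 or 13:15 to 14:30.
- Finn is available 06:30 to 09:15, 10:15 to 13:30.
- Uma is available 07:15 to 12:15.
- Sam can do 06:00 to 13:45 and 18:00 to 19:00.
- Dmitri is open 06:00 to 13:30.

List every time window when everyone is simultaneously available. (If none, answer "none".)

07:30-09:15, 10:15-12:15

Keanu ∩ Lila: 07:30-12:15, 13:15-13:30.
Keanu ∩ Lila ∩ Finn: 07:30-09:15, 10:15-12:15, 13:15-13:30.
Keanu ∩ Lila ∩ Finn ∩ Uma: 07:30-09:15, 10:15-12:15.
Keanu ∩ Lila ∩ Finn ∩ Uma ∩ Sam: 07:30-09:15, 10:15-12:15.
Keanu ∩ Lila ∩ Finn ∩ Uma ∩ Sam ∩ Dmitri: 07:30-09:15, 10:15-12:15.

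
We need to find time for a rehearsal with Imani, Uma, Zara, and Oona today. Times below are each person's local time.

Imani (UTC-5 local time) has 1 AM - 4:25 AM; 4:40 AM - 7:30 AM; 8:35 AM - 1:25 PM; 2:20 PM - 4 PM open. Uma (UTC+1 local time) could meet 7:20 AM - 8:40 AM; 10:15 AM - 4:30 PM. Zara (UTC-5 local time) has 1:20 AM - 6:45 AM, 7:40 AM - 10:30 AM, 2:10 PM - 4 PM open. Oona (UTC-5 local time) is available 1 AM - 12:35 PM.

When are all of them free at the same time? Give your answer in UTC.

06:20-07:40, 09:15-09:25, 09:40-11:45, 13:35-15:30

Imani in UTC: 06:00-09:25, 09:40-12:30, 13:35-18:25, 19:20-21:00 (add 5h to convert from UTC-5).
Uma in UTC: 06:20-07:40, 09:15-15:30 (subtract 1h to convert from UTC+1).
Zara in UTC: 06:20-11:45, 12:40-15:30, 19:10-21:00 (add 5h to convert from UTC-5).
Oona in UTC: 06:00-17:35 (add 5h to convert from UTC-5).
Imani ∩ Uma: 06:20-07:40, 09:15-09:25, 09:40-12:30, 13:35-15:30.
Imani ∩ Uma ∩ Zara: 06:20-07:40, 09:15-09:25, 09:40-11:45, 13:35-15:30.
Imani ∩ Uma ∩ Zara ∩ Oona: 06:20-07:40, 09:15-09:25, 09:40-11:45, 13:35-15:30.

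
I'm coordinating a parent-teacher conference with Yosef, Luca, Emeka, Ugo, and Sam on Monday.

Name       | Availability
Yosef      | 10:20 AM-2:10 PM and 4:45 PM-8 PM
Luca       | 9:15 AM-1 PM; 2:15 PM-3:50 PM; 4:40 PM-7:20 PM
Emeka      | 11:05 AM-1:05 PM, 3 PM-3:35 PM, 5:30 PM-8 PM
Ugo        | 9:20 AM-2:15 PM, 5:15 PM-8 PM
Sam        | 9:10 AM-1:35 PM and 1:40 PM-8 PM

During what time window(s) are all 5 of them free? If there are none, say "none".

11:05-13:00, 17:30-19:20

Yosef ∩ Luca: 10:20-13:00, 16:45-19:20.
Yosef ∩ Luca ∩ Emeka: 11:05-13:00, 17:30-19:20.
Yosef ∩ Luca ∩ Emeka ∩ Ugo: 11:05-13:00, 17:30-19:20.
Yosef ∩ Luca ∩ Emeka ∩ Ugo ∩ Sam: 11:05-13:00, 17:30-19:20.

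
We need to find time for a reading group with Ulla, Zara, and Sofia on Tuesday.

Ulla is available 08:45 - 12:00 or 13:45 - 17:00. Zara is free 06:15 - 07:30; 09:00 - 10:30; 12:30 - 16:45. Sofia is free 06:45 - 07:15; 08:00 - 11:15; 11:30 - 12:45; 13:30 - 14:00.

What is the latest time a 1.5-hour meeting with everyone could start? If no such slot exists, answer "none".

09:00

Ulla ∩ Zara: 09:00-10:30, 13:45-16:45.
Ulla ∩ Zara ∩ Sofia: 09:00-10:30, 13:45-14:00.
The last common window of at least 90 minutes is 09:00-10:30; a 90-minute meeting can start as late as 09:00 and still end by 10:30.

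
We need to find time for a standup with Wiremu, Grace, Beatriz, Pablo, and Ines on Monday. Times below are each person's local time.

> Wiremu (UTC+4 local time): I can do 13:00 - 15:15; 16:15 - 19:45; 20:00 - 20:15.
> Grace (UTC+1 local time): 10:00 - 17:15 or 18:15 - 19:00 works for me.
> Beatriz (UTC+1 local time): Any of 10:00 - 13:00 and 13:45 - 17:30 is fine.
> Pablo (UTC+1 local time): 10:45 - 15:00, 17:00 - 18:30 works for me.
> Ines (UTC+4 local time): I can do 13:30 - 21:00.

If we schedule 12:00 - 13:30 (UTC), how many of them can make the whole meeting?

3

Wiremu in UTC: 09:00-11:15, 12:15-15:45, 16:00-16:15 (subtract 4h to convert from UTC+4).
Grace in UTC: 09:00-16:15, 17:15-18:00 (subtract 1h to convert from UTC+1).
Beatriz in UTC: 09:00-12:00, 12:45-16:30 (subtract 1h to convert from UTC+1).
Pablo in UTC: 09:45-14:00, 16:00-17:30 (subtract 1h to convert from UTC+1).
Ines in UTC: 09:30-17:00 (subtract 4h to convert from UTC+4).
Grace, Pablo, and Ines can make the full 12:00-13:30 slot — that's 3.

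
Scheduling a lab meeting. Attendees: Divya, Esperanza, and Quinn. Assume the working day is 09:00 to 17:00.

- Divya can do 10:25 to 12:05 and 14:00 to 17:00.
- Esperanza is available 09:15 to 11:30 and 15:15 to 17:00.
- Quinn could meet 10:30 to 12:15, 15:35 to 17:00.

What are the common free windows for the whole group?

Divya ∩ Esperanza: 10:25-11:30, 15:15-17:00.
Divya ∩ Esperanza ∩ Quinn: 10:30-11:30, 15:35-17:00.
Those are the intersection windows.

10:30-11:30, 15:35-17:00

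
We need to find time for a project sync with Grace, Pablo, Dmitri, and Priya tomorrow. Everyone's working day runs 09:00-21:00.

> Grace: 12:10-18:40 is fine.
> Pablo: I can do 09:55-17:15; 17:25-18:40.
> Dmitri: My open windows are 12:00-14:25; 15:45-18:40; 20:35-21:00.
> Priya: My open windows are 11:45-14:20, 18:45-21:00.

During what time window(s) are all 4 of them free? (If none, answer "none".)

Grace ∩ Pablo: 12:10-17:15, 17:25-18:40.
Grace ∩ Pablo ∩ Dmitri: 12:10-14:25, 15:45-17:15, 17:25-18:40.
Grace ∩ Pablo ∩ Dmitri ∩ Priya: 12:10-14:20.

12:10-14:20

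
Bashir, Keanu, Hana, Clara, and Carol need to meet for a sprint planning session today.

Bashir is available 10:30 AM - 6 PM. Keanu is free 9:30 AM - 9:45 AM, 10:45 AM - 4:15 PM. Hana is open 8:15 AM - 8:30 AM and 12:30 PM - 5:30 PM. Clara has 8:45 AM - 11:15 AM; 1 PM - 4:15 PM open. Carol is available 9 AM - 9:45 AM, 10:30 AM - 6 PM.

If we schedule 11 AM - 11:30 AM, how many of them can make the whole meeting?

Bashir, Keanu, and Carol can make the full 11:00-11:30 slot — that's 3.

3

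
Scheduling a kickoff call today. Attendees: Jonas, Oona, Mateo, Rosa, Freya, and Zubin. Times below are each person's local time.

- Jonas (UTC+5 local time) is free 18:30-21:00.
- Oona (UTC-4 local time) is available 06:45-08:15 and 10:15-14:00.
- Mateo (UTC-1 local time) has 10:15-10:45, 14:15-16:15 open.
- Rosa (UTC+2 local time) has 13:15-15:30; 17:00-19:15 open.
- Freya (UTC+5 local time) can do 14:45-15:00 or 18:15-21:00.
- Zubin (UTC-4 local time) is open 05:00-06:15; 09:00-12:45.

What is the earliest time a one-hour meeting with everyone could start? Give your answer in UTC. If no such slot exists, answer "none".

none

Jonas in UTC: 13:30-16:00 (subtract 5h to convert from UTC+5).
Oona in UTC: 10:45-12:15, 14:15-18:00 (add 4h to convert from UTC-4).
Mateo in UTC: 11:15-11:45, 15:15-17:15 (add 1h to convert from UTC-1).
Rosa in UTC: 11:15-13:30, 15:00-17:15 (subtract 2h to convert from UTC+2).
Freya in UTC: 09:45-10:00, 13:15-16:00 (subtract 5h to convert from UTC+5).
Zubin in UTC: 09:00-10:15, 13:00-16:45 (add 4h to convert from UTC-4).
Jonas ∩ Oona: 14:15-16:00.
Jonas ∩ Oona ∩ Mateo: 15:15-16:00.
Jonas ∩ Oona ∩ Mateo ∩ Rosa: 15:15-16:00.
Jonas ∩ Oona ∩ Mateo ∩ Rosa ∩ Freya: 15:15-16:00.
Jonas ∩ Oona ∩ Mateo ∩ Rosa ∩ Freya ∩ Zubin: 15:15-16:00.
No common window is at least 60 minutes long.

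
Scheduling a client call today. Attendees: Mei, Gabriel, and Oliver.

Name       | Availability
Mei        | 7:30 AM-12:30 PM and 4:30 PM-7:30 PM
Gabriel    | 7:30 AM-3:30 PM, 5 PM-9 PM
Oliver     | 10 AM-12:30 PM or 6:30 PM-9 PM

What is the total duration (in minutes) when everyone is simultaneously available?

210

Mei ∩ Gabriel: 07:30-12:30, 17:00-19:30.
Mei ∩ Gabriel ∩ Oliver: 10:00-12:30, 18:30-19:30.
Summing the common windows: 150 + 60 = 210 minutes.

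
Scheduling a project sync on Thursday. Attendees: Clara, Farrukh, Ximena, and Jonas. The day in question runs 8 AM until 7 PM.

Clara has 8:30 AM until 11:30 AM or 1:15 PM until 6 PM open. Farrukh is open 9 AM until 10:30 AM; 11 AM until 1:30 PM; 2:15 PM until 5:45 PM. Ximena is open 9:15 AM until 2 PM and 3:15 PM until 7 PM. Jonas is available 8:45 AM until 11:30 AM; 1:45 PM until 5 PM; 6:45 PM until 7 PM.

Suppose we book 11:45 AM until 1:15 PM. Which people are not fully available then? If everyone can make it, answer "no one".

Clara, Jonas

Clara: not fully free for 11:45-13:15. Farrukh: free for 11:45-13:15. Ximena: free for 11:45-13:15. Jonas: not fully free for 11:45-13:15.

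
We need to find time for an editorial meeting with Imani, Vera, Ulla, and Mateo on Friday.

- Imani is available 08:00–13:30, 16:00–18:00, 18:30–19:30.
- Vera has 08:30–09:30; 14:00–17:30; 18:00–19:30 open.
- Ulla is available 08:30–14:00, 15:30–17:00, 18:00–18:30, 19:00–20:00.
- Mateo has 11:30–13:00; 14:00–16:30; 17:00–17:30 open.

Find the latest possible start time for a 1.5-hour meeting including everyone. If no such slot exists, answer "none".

Imani ∩ Vera: 08:30-09:30, 16:00-17:30, 18:30-19:30.
Imani ∩ Vera ∩ Ulla: 08:30-09:30, 16:00-17:00, 19:00-19:30.
Imani ∩ Vera ∩ Ulla ∩ Mateo: 16:00-16:30.
No common window is at least 90 minutes long.

none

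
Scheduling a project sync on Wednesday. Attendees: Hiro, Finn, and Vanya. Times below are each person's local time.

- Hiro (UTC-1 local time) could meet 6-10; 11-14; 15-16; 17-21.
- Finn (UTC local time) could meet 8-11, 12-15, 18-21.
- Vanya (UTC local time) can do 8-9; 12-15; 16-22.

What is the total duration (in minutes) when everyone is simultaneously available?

Hiro in UTC: 07:00-11:00, 12:00-15:00, 16:00-17:00, 18:00-22:00 (add 1h to convert from UTC-1).
Finn in UTC: 08:00-11:00, 12:00-15:00, 18:00-21:00.
Vanya in UTC: 08:00-09:00, 12:00-15:00, 16:00-22:00.
Hiro ∩ Finn: 08:00-11:00, 12:00-15:00, 18:00-21:00.
Hiro ∩ Finn ∩ Vanya: 08:00-09:00, 12:00-15:00, 18:00-21:00.
So the common availability across everyone is 08:00-09:00, 12:00-15:00, 18:00-21:00.
Summing the common windows: 60 + 180 + 180 = 420 minutes.

420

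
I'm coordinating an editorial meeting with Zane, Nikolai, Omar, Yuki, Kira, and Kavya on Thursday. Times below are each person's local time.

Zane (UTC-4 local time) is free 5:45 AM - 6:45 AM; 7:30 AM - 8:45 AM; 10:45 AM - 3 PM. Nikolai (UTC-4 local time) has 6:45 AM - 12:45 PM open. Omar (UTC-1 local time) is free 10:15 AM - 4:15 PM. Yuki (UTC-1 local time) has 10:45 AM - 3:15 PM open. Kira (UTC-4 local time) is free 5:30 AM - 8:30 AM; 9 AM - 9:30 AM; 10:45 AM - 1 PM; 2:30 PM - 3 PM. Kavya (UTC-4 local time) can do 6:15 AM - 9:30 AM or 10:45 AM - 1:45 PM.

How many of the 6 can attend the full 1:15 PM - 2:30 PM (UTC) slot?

Zane in UTC: 09:45-10:45, 11:30-12:45, 14:45-19:00 (add 4h to convert from UTC-4).
Nikolai in UTC: 10:45-16:45 (add 4h to convert from UTC-4).
Omar in UTC: 11:15-17:15 (add 1h to convert from UTC-1).
Yuki in UTC: 11:45-16:15 (add 1h to convert from UTC-1).
Kira in UTC: 09:30-12:30, 13:00-13:30, 14:45-17:00, 18:30-19:00 (add 4h to convert from UTC-4).
Kavya in UTC: 10:15-13:30, 14:45-17:45 (add 4h to convert from UTC-4).
Nikolai, Omar, and Yuki can make the full 13:15-14:30 slot — that's 3.

3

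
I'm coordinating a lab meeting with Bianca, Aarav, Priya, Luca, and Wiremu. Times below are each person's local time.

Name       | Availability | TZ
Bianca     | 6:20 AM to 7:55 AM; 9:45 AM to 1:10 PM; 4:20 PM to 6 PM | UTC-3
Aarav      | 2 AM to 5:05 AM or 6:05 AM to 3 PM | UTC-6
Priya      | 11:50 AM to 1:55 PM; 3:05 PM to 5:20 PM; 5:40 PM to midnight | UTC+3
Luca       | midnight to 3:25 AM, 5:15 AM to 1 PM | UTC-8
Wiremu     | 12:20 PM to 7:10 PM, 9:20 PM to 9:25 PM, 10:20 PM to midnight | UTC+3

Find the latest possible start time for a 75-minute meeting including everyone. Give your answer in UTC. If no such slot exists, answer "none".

19:45

Bianca in UTC: 09:20-10:55, 12:45-16:10, 19:20-21:00 (add 3h to convert from UTC-3).
Aarav in UTC: 08:00-11:05, 12:05-21:00 (add 6h to convert from UTC-6).
Priya in UTC: 08:50-10:55, 12:05-14:20, 14:40-21:00 (subtract 3h to convert from UTC+3).
Luca in UTC: 08:00-11:25, 13:15-21:00 (add 8h to convert from UTC-8).
Wiremu in UTC: 09:20-16:10, 18:20-18:25, 19:20-21:00 (subtract 3h to convert from UTC+3).
Bianca ∩ Aarav: 09:20-10:55, 12:45-16:10, 19:20-21:00.
Bianca ∩ Aarav ∩ Priya: 09:20-10:55, 12:45-14:20, 14:40-16:10, 19:20-21:00.
Bianca ∩ Aarav ∩ Priya ∩ Luca: 09:20-10:55, 13:15-14:20, 14:40-16:10, 19:20-21:00.
Bianca ∩ Aarav ∩ Priya ∩ Luca ∩ Wiremu: 09:20-10:55, 13:15-14:20, 14:40-16:10, 19:20-21:00.
Those are the intersection windows.
The last common window of at least 75 minutes is 19:20-21:00; a 75-minute meeting can start as late as 19:45 and still end by 21:00.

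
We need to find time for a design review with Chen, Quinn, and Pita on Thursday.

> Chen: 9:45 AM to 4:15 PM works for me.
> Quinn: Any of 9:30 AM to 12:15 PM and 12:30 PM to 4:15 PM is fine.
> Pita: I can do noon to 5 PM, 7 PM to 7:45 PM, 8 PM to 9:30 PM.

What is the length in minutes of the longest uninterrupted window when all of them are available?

225

Chen ∩ Quinn: 09:45-12:15, 12:30-16:15.
Chen ∩ Quinn ∩ Pita: 12:00-12:15, 12:30-16:15.
The longest is 12:30-16:15 at 225 minutes.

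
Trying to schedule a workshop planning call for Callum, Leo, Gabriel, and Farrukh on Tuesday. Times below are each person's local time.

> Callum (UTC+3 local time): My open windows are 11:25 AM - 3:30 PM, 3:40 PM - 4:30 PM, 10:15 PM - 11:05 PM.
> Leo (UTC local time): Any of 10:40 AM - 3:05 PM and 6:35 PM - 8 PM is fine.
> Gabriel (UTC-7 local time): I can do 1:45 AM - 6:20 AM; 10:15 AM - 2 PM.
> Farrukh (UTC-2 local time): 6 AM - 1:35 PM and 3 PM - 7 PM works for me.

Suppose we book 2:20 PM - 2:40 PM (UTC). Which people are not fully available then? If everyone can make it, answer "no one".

Callum in UTC: 08:25-12:30, 12:40-13:30, 19:15-20:05 (subtract 3h to convert from UTC+3).
Leo in UTC: 10:40-15:05, 18:35-20:00.
Gabriel in UTC: 08:45-13:20, 17:15-21:00 (add 7h to convert from UTC-7).
Farrukh in UTC: 08:00-15:35, 17:00-21:00 (add 2h to convert from UTC-2).
Callum: not fully free for 14:20-14:40. Leo: free for 14:20-14:40. Gabriel: not fully free for 14:20-14:40. Farrukh: free for 14:20-14:40.

Callum, Gabriel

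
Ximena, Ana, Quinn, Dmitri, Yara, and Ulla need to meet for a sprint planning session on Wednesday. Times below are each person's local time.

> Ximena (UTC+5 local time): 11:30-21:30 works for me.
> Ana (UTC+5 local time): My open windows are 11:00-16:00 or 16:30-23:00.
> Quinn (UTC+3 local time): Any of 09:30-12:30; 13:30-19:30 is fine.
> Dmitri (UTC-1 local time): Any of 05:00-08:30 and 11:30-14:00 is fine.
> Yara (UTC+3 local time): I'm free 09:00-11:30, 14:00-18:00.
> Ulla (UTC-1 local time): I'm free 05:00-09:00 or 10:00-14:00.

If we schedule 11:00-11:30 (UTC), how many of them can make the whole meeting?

4

Ximena in UTC: 06:30-16:30 (subtract 5h to convert from UTC+5).
Ana in UTC: 06:00-11:00, 11:30-18:00 (subtract 5h to convert from UTC+5).
Quinn in UTC: 06:30-09:30, 10:30-16:30 (subtract 3h to convert from UTC+3).
Dmitri in UTC: 06:00-09:30, 12:30-15:00 (add 1h to convert from UTC-1).
Yara in UTC: 06:00-08:30, 11:00-15:00 (subtract 3h to convert from UTC+3).
Ulla in UTC: 06:00-10:00, 11:00-15:00 (add 1h to convert from UTC-1).
Ximena, Quinn, Yara, and Ulla can make the full 11:00-11:30 slot — that's 4.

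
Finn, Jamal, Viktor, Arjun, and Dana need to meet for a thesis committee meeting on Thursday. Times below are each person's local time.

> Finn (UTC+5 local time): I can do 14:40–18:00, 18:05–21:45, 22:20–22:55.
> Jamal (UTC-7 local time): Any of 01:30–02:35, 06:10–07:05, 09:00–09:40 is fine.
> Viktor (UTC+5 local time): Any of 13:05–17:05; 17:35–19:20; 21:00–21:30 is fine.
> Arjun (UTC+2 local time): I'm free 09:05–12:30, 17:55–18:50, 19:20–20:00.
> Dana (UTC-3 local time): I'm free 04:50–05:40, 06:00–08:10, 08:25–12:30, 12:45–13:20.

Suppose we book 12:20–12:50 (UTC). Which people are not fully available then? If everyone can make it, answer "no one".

Arjun, Jamal, Viktor

Finn in UTC: 09:40-13:00, 13:05-16:45, 17:20-17:55 (subtract 5h to convert from UTC+5).
Jamal in UTC: 08:30-09:35, 13:10-14:05, 16:00-16:40 (add 7h to convert from UTC-7).
Viktor in UTC: 08:05-12:05, 12:35-14:20, 16:00-16:30 (subtract 5h to convert from UTC+5).
Arjun in UTC: 07:05-10:30, 15:55-16:50, 17:20-18:00 (subtract 2h to convert from UTC+2).
Dana in UTC: 07:50-08:40, 09:00-11:10, 11:25-15:30, 15:45-16:20 (add 3h to convert from UTC-3).
Finn: free for 12:20-12:50. Jamal: not fully free for 12:20-12:50. Viktor: not fully free for 12:20-12:50. Arjun: not fully free for 12:20-12:50. Dana: free for 12:20-12:50.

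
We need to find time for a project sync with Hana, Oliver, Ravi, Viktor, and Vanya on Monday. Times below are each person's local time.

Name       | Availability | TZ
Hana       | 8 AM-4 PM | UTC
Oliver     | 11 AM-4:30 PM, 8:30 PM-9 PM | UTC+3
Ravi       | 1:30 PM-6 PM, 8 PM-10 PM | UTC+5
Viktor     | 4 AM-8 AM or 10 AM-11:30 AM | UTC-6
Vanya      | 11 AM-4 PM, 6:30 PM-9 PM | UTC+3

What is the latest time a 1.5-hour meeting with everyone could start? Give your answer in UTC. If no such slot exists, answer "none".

Hana in UTC: 08:00-16:00.
Oliver in UTC: 08:00-13:30, 17:30-18:00 (subtract 3h to convert from UTC+3).
Ravi in UTC: 08:30-13:00, 15:00-17:00 (subtract 5h to convert from UTC+5).
Viktor in UTC: 10:00-14:00, 16:00-17:30 (add 6h to convert from UTC-6).
Vanya in UTC: 08:00-13:00, 15:30-18:00 (subtract 3h to convert from UTC+3).
Hana ∩ Oliver: 08:00-13:30.
Hana ∩ Oliver ∩ Ravi: 08:30-13:00.
Hana ∩ Oliver ∩ Ravi ∩ Viktor: 10:00-13:00.
Hana ∩ Oliver ∩ Ravi ∩ Viktor ∩ Vanya: 10:00-13:00.
Those are the intersection windows.
The last common window of at least 90 minutes is 10:00-13:00; a 90-minute meeting can start as late as 11:30 and still end by 13:00.

11:30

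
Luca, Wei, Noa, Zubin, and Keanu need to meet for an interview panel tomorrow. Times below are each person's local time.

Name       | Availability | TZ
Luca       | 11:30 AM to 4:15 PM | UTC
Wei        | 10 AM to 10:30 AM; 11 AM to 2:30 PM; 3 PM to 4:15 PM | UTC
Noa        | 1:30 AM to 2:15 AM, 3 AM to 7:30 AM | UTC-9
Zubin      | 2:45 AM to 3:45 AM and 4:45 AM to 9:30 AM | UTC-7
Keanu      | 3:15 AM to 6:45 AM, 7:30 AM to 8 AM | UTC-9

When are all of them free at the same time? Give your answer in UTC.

Luca in UTC: 11:30-16:15.
Wei in UTC: 10:00-10:30, 11:00-14:30, 15:00-16:15.
Noa in UTC: 10:30-11:15, 12:00-16:30 (add 9h to convert from UTC-9).
Zubin in UTC: 09:45-10:45, 11:45-16:30 (add 7h to convert from UTC-7).
Keanu in UTC: 12:15-15:45, 16:30-17:00 (add 9h to convert from UTC-9).
Luca ∩ Wei: 11:30-14:30, 15:00-16:15.
Luca ∩ Wei ∩ Noa: 12:00-14:30, 15:00-16:15.
Luca ∩ Wei ∩ Noa ∩ Zubin: 12:00-14:30, 15:00-16:15.
Luca ∩ Wei ∩ Noa ∩ Zubin ∩ Keanu: 12:15-14:30, 15:00-15:45.
Those are the intersection windows.

12:15-14:30, 15:00-15:45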